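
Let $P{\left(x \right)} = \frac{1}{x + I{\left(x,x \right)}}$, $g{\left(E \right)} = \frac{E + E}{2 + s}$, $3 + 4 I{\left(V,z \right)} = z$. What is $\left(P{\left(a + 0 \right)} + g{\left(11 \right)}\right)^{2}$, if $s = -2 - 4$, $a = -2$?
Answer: $\frac{22801}{676} \approx 33.729$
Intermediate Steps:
$I{\left(V,z \right)} = - \frac{3}{4} + \frac{z}{4}$
$s = -6$ ($s = -2 - 4 = -6$)
$g{\left(E \right)} = - \frac{E}{2}$ ($g{\left(E \right)} = \frac{E + E}{2 - 6} = \frac{2 E}{-4} = 2 E \left(- \frac{1}{4}\right) = - \frac{E}{2}$)
$P{\left(x \right)} = \frac{1}{- \frac{3}{4} + \frac{5 x}{4}}$ ($P{\left(x \right)} = \frac{1}{x + \left(- \frac{3}{4} + \frac{x}{4}\right)} = \frac{1}{- \frac{3}{4} + \frac{5 x}{4}}$)
$\left(P{\left(a + 0 \right)} + g{\left(11 \right)}\right)^{2} = \left(\frac{4}{-3 + 5 \left(-2 + 0\right)} - \frac{11}{2}\right)^{2} = \left(\frac{4}{-3 + 5 \left(-2\right)} - \frac{11}{2}\right)^{2} = \left(\frac{4}{-3 - 10} - \frac{11}{2}\right)^{2} = \left(\frac{4}{-13} - \frac{11}{2}\right)^{2} = \left(4 \left(- \frac{1}{13}\right) - \frac{11}{2}\right)^{2} = \left(- \frac{4}{13} - \frac{11}{2}\right)^{2} = \left(- \frac{151}{26}\right)^{2} = \frac{22801}{676}$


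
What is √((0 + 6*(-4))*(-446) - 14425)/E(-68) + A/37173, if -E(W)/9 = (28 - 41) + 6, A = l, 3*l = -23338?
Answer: -23338/111519 + 61*I/63 ≈ -0.20927 + 0.96825*I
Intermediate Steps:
l = -23338/3 (l = (⅓)*(-23338) = -23338/3 ≈ -7779.3)
A = -23338/3 ≈ -7779.3
E(W) = 63 (E(W) = -9*((28 - 41) + 6) = -9*(-13 + 6) = -9*(-7) = 63)
√((0 + 6*(-4))*(-446) - 14425)/E(-68) + A/37173 = √((0 + 6*(-4))*(-446) - 14425)/63 - 23338/3/37173 = √((0 - 24)*(-446) - 14425)*(1/63) - 23338/3*1/37173 = √(-24*(-446) - 14425)*(1/63) - 23338/111519 = √(10704 - 14425)*(1/63) - 23338/111519 = √(-3721)*(1/63) - 23338/111519 = (61*I)*(1/63) - 23338/111519 = 61*I/63 - 23338/111519 = -23338/111519 + 61*I/63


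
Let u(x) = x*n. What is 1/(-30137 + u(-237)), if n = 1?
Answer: -1/30374 ≈ -3.2923e-5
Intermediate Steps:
u(x) = x (u(x) = x*1 = x)
1/(-30137 + u(-237)) = 1/(-30137 - 237) = 1/(-30374) = -1/30374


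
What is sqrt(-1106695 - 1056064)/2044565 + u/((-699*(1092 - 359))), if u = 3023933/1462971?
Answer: -3023933/749578062357 + I*sqrt(2162759)/2044565 ≈ -4.0342e-6 + 0.00071929*I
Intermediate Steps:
u = 3023933/1462971 (u = 3023933*(1/1462971) = 3023933/1462971 ≈ 2.0670)
sqrt(-1106695 - 1056064)/2044565 + u/((-699*(1092 - 359))) = sqrt(-1106695 - 1056064)/2044565 + 3023933/(1462971*((-699*(1092 - 359)))) = sqrt(-2162759)*(1/2044565) + 3023933/(1462971*((-699*733))) = (I*sqrt(2162759))*(1/2044565) + (3023933/1462971)/(-512367) = I*sqrt(2162759)/2044565 + (3023933/1462971)*(-1/512367) = I*sqrt(2162759)/2044565 - 3023933/749578062357 = -3023933/749578062357 + I*sqrt(2162759)/2044565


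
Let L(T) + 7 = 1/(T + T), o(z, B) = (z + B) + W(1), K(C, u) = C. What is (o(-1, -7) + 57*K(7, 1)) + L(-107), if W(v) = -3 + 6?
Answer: 82817/214 ≈ 387.00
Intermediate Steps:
W(v) = 3
o(z, B) = 3 + B + z (o(z, B) = (z + B) + 3 = (B + z) + 3 = 3 + B + z)
L(T) = -7 + 1/(2*T) (L(T) = -7 + 1/(T + T) = -7 + 1/(2*T))
(o(-1, -7) + 57*K(7, 1)) + L(-107) = ((3 - 7 - 1) + 57*7) + (-7 + (½)/(-107)) = (-5 + 399) + (-7 + (½)*(-1/107)) = 394 + (-7 - 1/214) = 394 - 1499/214 = 82817/214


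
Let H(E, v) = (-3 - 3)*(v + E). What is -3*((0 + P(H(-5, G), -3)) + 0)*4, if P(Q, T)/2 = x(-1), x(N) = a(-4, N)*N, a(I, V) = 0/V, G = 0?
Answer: 0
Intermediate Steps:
a(I, V) = 0
x(N) = 0 (x(N) = 0*N = 0)
H(E, v) = -6*E - 6*v (H(E, v) = -6*(E + v) = -6*E - 6*v)
P(Q, T) = 0 (P(Q, T) = 2*0 = 0)
-3*((0 + P(H(-5, G), -3)) + 0)*4 = -3*((0 + 0) + 0)*4 = -3*(0 + 0)*4 = -3*0*4 = 0*4 = 0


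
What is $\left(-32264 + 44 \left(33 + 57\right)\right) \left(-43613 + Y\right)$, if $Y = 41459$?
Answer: $60966816$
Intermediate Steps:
$\left(-32264 + 44 \left(33 + 57\right)\right) \left(-43613 + Y\right) = \left(-32264 + 44 \left(33 + 57\right)\right) \left(-43613 + 41459\right) = \left(-32264 + 44 \cdot 90\right) \left(-2154\right) = \left(-32264 + 3960\right) \left(-2154\right) = \left(-28304\right) \left(-2154\right) = 60966816$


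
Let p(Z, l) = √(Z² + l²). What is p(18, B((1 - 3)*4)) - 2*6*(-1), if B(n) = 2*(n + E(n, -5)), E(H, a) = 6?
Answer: 12 + 2*√85 ≈ 30.439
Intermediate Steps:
B(n) = 12 + 2*n (B(n) = 2*(n + 6) = 2*(6 + n) = 12 + 2*n)
p(18, B((1 - 3)*4)) - 2*6*(-1) = √(18² + (12 + 2*((1 - 3)*4))²) - 2*6*(-1) = √(324 + (12 + 2*(-2*4))²) - 12*(-1) = √(324 + (12 + 2*(-8))²) - 1*(-12) = √(324 + (12 - 16)²) + 12 = √(324 + (-4)²) + 12 = √(324 + 16) + 12 = √340 + 12 = 2*√85 + 12 = 12 + 2*√85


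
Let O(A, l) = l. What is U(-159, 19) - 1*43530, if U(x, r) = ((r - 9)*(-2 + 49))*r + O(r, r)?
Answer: -34581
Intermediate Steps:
U(x, r) = r + r*(-423 + 47*r) (U(x, r) = ((r - 9)*(-2 + 49))*r + r = ((-9 + r)*47)*r + r = (-423 + 47*r)*r + r = r*(-423 + 47*r) + r = r + r*(-423 + 47*r))
U(-159, 19) - 1*43530 = 19*(-422 + 47*19) - 1*43530 = 19*(-422 + 893) - 43530 = 19*471 - 43530 = 8949 - 43530 = -34581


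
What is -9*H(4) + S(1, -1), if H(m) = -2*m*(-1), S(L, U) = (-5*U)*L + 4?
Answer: -63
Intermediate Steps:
S(L, U) = 4 - 5*L*U (S(L, U) = -5*L*U + 4 = 4 - 5*L*U)
H(m) = 2*m
-9*H(4) + S(1, -1) = -18*4 + (4 - 5*1*(-1)) = -9*8 + (4 + 5) = -72 + 9 = -63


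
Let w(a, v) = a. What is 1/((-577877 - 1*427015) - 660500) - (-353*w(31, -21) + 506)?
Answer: 17381696303/1665392 ≈ 10437.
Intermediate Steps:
1/((-577877 - 1*427015) - 660500) - (-353*w(31, -21) + 506) = 1/((-577877 - 1*427015) - 660500) - (-353*31 + 506) = 1/((-577877 - 427015) - 660500) - (-10943 + 506) = 1/(-1004892 - 660500) - 1*(-10437) = 1/(-1665392) + 10437 = -1/1665392 + 10437 = 17381696303/1665392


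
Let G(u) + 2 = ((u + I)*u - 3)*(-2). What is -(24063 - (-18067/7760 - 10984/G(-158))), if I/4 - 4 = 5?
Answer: -1799659019279/74783120 ≈ -24065.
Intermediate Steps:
I = 36 (I = 16 + 4*5 = 16 + 20 = 36)
G(u) = 4 - 2*u*(36 + u) (G(u) = -2 + ((u + 36)*u - 3)*(-2) = -2 + ((36 + u)*u - 3)*(-2) = -2 + (u*(36 + u) - 3)*(-2) = -2 + (-3 + u*(36 + u))*(-2) = -2 + (6 - 2*u*(36 + u)) = 4 - 2*u*(36 + u))
-(24063 - (-18067/7760 - 10984/G(-158))) = -(24063 - (-18067/7760 - 10984/(4 - 72*(-158) - 2*(-158)²))) = -(24063 - (-18067*1/7760 - 10984/(4 + 11376 - 2*24964))) = -(24063 - (-18067/7760 - 10984/(4 + 11376 - 49928))) = -(24063 - (-18067/7760 - 10984/(-38548))) = -(24063 - (-18067/7760 - 10984*(-1/38548))) = -(24063 - (-18067/7760 + 2746/9637)) = -(24063 - 1*(-152802719/74783120)) = -(24063 + 152802719/74783120) = -1*1799659019279/74783120 = -1799659019279/74783120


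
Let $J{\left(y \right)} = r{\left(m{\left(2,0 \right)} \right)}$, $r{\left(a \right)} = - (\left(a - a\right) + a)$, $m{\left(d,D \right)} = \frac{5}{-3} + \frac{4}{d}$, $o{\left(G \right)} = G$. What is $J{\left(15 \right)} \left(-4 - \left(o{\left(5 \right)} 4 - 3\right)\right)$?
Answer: $7$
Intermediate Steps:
$m{\left(d,D \right)} = - \frac{5}{3} + \frac{4}{d}$ ($m{\left(d,D \right)} = 5 \left(- \frac{1}{3}\right) + \frac{4}{d} = - \frac{5}{3} + \frac{4}{d}$)
$r{\left(a \right)} = - a$ ($r{\left(a \right)} = - (0 + a) = - a$)
$J{\left(y \right)} = - \frac{1}{3}$ ($J{\left(y \right)} = - (- \frac{5}{3} + \frac{4}{2}) = - (- \frac{5}{3} + 4 \cdot \frac{1}{2}) = - (- \frac{5}{3} + 2) = \left(-1\right) \frac{1}{3} = - \frac{1}{3}$)
$J{\left(15 \right)} \left(-4 - \left(o{\left(5 \right)} 4 - 3\right)\right) = - \frac{-4 - \left(5 \cdot 4 - 3\right)}{3} = - \frac{-4 - \left(20 - 3\right)}{3} = - \frac{-4 - 17}{3} = \left(- \frac{1}{3}\right) \left(-21\right) = 7$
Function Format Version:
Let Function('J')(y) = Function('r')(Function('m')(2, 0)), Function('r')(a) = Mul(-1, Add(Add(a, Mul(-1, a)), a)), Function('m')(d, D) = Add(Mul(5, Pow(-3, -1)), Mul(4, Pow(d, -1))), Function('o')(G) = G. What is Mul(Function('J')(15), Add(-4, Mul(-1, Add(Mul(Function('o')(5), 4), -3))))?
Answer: 7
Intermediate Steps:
Function('m')(d, D) = Add(Rational(-5, 3), Mul(4, Pow(d, -1))) (Function('m')(d, D) = Add(Mul(5, Rational(-1, 3)), Mul(4, Pow(d, -1))) = Add(Rational(-5, 3), Mul(4, Pow(d, -1))))
Function('r')(a) = Mul(-1, a) (Function('r')(a) = Mul(-1, Add(0, a)) = Mul(-1, a))
Function('J')(y) = Rational(-1, 3) (Function('J')(y) = Mul(-1, Add(Rational(-5, 3), Mul(4, Pow(2, -1)))) = Mul(-1, Add(Rational(-5, 3), Mul(4, Rational(1, 2)))) = Mul(-1, Add(Rational(-5, 3), 2)) = Mul(-1, Rational(1, 3)) = Rational(-1, 3))
Mul(Function('J')(15), Add(-4, Mul(-1, Add(Mul(Function('o')(5), 4), -3)))) = Mul(Rational(-1, 3), Add(-4, Mul(-1, Add(Mul(5, 4), -3)))) = Mul(Rational(-1, 3), Add(-4, Mul(-1, Add(20, -3)))) = Mul(Rational(-1, 3), Add(-4, Mul(-1, 17))) = Mul(Rational(-1, 3), Add(-4, -17)) = Mul(Rational(-1, 3), -21) = 7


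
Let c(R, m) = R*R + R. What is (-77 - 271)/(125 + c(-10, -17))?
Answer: -348/215 ≈ -1.6186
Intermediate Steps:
c(R, m) = R + R**2 (c(R, m) = R**2 + R = R + R**2)
(-77 - 271)/(125 + c(-10, -17)) = (-77 - 271)/(125 - 10*(1 - 10)) = -348/(125 - 10*(-9)) = -348/(125 + 90) = -348/215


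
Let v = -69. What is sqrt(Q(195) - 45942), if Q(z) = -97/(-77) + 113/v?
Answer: I*sqrt(1296860020302)/5313 ≈ 214.34*I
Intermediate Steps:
Q(z) = -2008/5313 (Q(z) = -97/(-77) + 113/(-69) = -97*(-1/77) + 113*(-1/69) = 97/77 - 113/69 = -2008/5313)
sqrt(Q(195) - 45942) = sqrt(-2008/5313 - 45942) = sqrt(-244091854/5313) = I*sqrt(1296860020302)/5313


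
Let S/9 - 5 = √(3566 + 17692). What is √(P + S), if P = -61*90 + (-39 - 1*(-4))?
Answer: √(-5480 + 27*√2362) ≈ 64.558*I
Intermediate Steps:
P = -5525 (P = -5490 + (-39 + 4) = -5490 - 35 = -5525)
S = 45 + 27*√2362 (S = 45 + 9*√(3566 + 17692) = 45 + 9*√21258 = 45 + 9*(3*√2362) = 45 + 27*√2362 ≈ 1357.2)
√(P + S) = √(-5525 + (45 + 27*√2362)) = √(-5480 + 27*√2362)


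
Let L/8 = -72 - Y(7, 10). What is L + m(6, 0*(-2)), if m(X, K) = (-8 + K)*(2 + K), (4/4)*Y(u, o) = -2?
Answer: -576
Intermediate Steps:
Y(u, o) = -2
L = -560 (L = 8*(-72 - 1*(-2)) = 8*(-72 + 2) = 8*(-70) = -560)
L + m(6, 0*(-2)) = -560 + (-16 + (0*(-2))**2 - 0*(-2)) = -560 + (-16 + 0**2 - 6*0) = -560 + (-16 + 0 + 0) = -560 - 16 = -576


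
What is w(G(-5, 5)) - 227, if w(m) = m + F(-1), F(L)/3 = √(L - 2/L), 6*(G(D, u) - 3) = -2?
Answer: -664/3 ≈ -221.33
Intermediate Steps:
G(D, u) = 8/3 (G(D, u) = 3 + (⅙)*(-2) = 3 - ⅓ = 8/3)
F(L) = 3*√(L - 2/L)
w(m) = 3 + m (w(m) = m + 3*√(-1 - 2/(-1)) = m + 3*√(-1 - 2*(-1)) = m + 3*√(-1 + 2) = m + 3*√1 = m + 3*1 = m + 3 = 3 + m)
w(G(-5, 5)) - 227 = (3 + 8/3) - 227 = 17/3 - 227 = -664/3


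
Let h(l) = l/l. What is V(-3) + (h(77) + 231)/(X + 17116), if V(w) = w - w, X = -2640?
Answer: 58/3619 ≈ 0.016027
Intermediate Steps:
h(l) = 1
V(w) = 0
V(-3) + (h(77) + 231)/(X + 17116) = 0 + (1 + 231)/(-2640 + 17116) = 0 + 232/14476 = 0 + 232*(1/14476) = 0 + 58/3619 = 58/3619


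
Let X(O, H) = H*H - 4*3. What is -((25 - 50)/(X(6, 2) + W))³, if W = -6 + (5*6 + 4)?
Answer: 125/64 ≈ 1.9531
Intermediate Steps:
X(O, H) = -12 + H² (X(O, H) = H² - 12 = -12 + H²)
W = 28 (W = -6 + (30 + 4) = -6 + 34 = 28)
-((25 - 50)/(X(6, 2) + W))³ = -((25 - 50)/((-12 + 2²) + 28))³ = -(-25/((-12 + 4) + 28))³ = -(-25/(-8 + 28))³ = -(-25/20)³ = -(-25*1/20)³ = -(-5/4)³ = -1*(-125/64) = 125/64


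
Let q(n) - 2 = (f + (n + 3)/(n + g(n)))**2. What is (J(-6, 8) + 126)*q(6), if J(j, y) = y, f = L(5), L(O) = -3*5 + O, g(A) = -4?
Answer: 8643/2 ≈ 4321.5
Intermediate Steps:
L(O) = -15 + O
f = -10 (f = -15 + 5 = -10)
q(n) = 2 + (-10 + (3 + n)/(-4 + n))**2 (q(n) = 2 + (-10 + (n + 3)/(n - 4))**2 = 2 + (-10 + (3 + n)/(-4 + n))**2)
(J(-6, 8) + 126)*q(6) = (8 + 126)*(2 + (43 - 9*6)**2/(-4 + 6)**2) = 134*(2 + (43 - 54)**2/2**2) = 134*(2 + (1/4)*(-11)**2) = 134*(2 + (1/4)*121) = 134*(2 + 121/4) = 134*(129/4) = 8643/2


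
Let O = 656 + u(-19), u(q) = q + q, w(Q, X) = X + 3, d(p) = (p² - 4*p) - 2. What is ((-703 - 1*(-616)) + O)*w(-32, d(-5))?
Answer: 24426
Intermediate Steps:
d(p) = -2 + p² - 4*p
w(Q, X) = 3 + X
u(q) = 2*q
O = 618 (O = 656 + 2*(-19) = 656 - 38 = 618)
((-703 - 1*(-616)) + O)*w(-32, d(-5)) = ((-703 - 1*(-616)) + 618)*(3 + (-2 + (-5)² - 4*(-5))) = ((-703 + 616) + 618)*(3 + (-2 + 25 + 20)) = (-87 + 618)*(3 + 43) = 531*46 = 24426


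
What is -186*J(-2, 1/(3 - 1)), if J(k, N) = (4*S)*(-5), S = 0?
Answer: 0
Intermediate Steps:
J(k, N) = 0 (J(k, N) = (4*0)*(-5) = 0*(-5) = 0)
-186*J(-2, 1/(3 - 1)) = -186*0 = 0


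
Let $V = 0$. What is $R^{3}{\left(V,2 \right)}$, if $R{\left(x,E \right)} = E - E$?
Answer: $0$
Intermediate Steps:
$R{\left(x,E \right)} = 0$
$R^{3}{\left(V,2 \right)} = 0^{3} = 0$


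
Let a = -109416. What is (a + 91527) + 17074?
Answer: -815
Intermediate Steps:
(a + 91527) + 17074 = (-109416 + 91527) + 17074 = -17889 + 17074 = -815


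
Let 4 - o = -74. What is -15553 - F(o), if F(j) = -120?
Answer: -15433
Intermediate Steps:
o = 78 (o = 4 - 1*(-74) = 4 + 74 = 78)
-15553 - F(o) = -15553 - 1*(-120) = -15553 + 120 = -15433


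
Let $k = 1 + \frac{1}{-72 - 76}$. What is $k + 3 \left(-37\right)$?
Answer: $- \frac{16281}{148} \approx -110.01$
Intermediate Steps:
$k = \frac{147}{148}$ ($k = 1 + \frac{1}{-148} = 1 - \frac{1}{148} = \frac{147}{148} \approx 0.99324$)
$k + 3 \left(-37\right) = \frac{147}{148} + 3 \left(-37\right) = \frac{147}{148} - 111 = - \frac{16281}{148}$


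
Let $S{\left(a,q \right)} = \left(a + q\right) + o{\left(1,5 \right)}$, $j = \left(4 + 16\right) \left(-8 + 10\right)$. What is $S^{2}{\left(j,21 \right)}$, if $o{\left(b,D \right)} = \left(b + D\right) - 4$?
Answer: $3969$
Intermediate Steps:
$o{\left(b,D \right)} = -4 + D + b$ ($o{\left(b,D \right)} = \left(D + b\right) - 4 = -4 + D + b$)
$j = 40$ ($j = 20 \cdot 2 = 40$)
$S{\left(a,q \right)} = 2 + a + q$ ($S{\left(a,q \right)} = \left(a + q\right) + \left(-4 + 5 + 1\right) = \left(a + q\right) + 2 = 2 + a + q$)
$S^{2}{\left(j,21 \right)} = \left(2 + 40 + 21\right)^{2} = 63^{2} = 3969$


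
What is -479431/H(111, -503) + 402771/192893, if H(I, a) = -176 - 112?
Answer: 92594881931/55553184 ≈ 1666.8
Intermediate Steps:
H(I, a) = -288
-479431/H(111, -503) + 402771/192893 = -479431/(-288) + 402771/192893 = -479431*(-1/288) + 402771*(1/192893) = 479431/288 + 402771/192893 = 92594881931/55553184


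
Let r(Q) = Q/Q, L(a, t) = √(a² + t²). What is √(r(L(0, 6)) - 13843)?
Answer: 3*I*√1538 ≈ 117.65*I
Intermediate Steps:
r(Q) = 1
√(r(L(0, 6)) - 13843) = √(1 - 13843) = √(-13842) = 3*I*√1538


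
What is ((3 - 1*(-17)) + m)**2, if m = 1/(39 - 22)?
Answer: 116281/289 ≈ 402.36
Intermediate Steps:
m = 1/17 ≈ 0.058824
((3 - 1*(-17)) + m)**2 = ((3 - 1*(-17)) + 1/17)**2 = ((3 + 17) + 1/17)**2 = (20 + 1/17)**2 = (341/17)**2 = 116281/289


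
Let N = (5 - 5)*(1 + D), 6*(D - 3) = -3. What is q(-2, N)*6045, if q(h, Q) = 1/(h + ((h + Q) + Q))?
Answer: -6045/4 ≈ -1511.3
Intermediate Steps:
D = 5/2 (D = 3 + (⅙)*(-3) = 3 - ½ = 5/2 ≈ 2.5000)
N = 0 (N = (5 - 5)*(1 + 5/2) = 0*(7/2) = 0)
q(h, Q) = 1/(2*Q + 2*h) (q(h, Q) = 1/(h + ((Q + h) + Q)) = 1/(h + (h + 2*Q)) = 1/(2*Q + 2*h))
q(-2, N)*6045 = (1/(2*(0 - 2)))*6045 = ((½)/(-2))*6045 = ((½)*(-½))*6045 = -¼*6045 = -6045/4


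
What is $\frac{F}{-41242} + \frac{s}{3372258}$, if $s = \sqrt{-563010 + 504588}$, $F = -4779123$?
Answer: $\frac{4779123}{41242} + \frac{i \sqrt{58422}}{3372258} \approx 115.88 + 7.1675 \cdot 10^{-5} i$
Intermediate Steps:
$s = i \sqrt{58422}$ ($s = \sqrt{-58422} = i \sqrt{58422} \approx 241.71 i$)
$\frac{F}{-41242} + \frac{s}{3372258} = - \frac{4779123}{-41242} + \frac{i \sqrt{58422}}{3372258} = \left(-4779123\right) \left(- \frac{1}{41242}\right) + i \sqrt{58422} \cdot \frac{1}{3372258} = \frac{4779123}{41242} + \frac{i \sqrt{58422}}{3372258}$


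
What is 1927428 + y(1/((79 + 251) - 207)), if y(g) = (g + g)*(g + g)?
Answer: 29160058216/15129 ≈ 1.9274e+6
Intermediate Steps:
y(g) = 4*g² (y(g) = (2*g)*(2*g) = 4*g²)
1927428 + y(1/((79 + 251) - 207)) = 1927428 + 4*(1/((79 + 251) - 207))² = 1927428 + 4*(1/(330 - 207))² = 1927428 + 4*(1/123)² = 1927428 + 4*(1/15129) = 1927428 + 4/15129 = 29160058216/15129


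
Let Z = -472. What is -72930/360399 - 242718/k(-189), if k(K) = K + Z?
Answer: 2241720968/6108301 ≈ 367.00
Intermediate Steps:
k(K) = -472 + K (k(K) = K - 472 = -472 + K)
-72930/360399 - 242718/k(-189) = -72930/360399 - 242718/(-472 - 189) = -72930*1/360399 - 242718/(-661) = -1870/9241 - 242718*(-1/661) = -1870/9241 + 242718/661 = 2241720968/6108301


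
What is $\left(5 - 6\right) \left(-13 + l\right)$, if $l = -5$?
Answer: $18$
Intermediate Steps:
$\left(5 - 6\right) \left(-13 + l\right) = \left(5 - 6\right) \left(-13 - 5\right) = \left(-1\right) \left(-18\right) = 18$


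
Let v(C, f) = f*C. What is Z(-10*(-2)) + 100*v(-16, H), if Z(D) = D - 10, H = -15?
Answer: 24010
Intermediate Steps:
v(C, f) = C*f
Z(D) = -10 + D
Z(-10*(-2)) + 100*v(-16, H) = (-10 - 10*(-2)) + 100*(-16*(-15)) = (-10 + 20) + 100*240 = 10 + 24000 = 24010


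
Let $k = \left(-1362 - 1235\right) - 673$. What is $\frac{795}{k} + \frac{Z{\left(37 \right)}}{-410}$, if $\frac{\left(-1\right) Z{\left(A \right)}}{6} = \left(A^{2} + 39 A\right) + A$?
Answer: $\frac{1852381}{44690} \approx 41.45$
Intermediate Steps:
$k = -3270$ ($k = -2597 - 673 = -3270$)
$Z{\left(A \right)} = - 240 A - 6 A^{2}$ ($Z{\left(A \right)} = - 6 \left(\left(A^{2} + 39 A\right) + A\right) = - 6 \left(A^{2} + 40 A\right) = - 240 A - 6 A^{2}$)
$\frac{795}{k} + \frac{Z{\left(37 \right)}}{-410} = \frac{795}{-3270} + \frac{\left(-6\right) 37 \left(40 + 37\right)}{-410} = 795 \left(- \frac{1}{3270}\right) + \left(-6\right) 37 \cdot 77 \left(- \frac{1}{410}\right) = - \frac{53}{218} - - \frac{8547}{205} = - \frac{53}{218} + \frac{8547}{205} = \frac{1852381}{44690}$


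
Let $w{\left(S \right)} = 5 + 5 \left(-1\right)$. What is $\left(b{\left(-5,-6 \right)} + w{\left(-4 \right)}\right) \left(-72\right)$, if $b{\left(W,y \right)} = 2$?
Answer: $-144$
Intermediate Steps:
$w{\left(S \right)} = 0$ ($w{\left(S \right)} = 5 - 5 = 0$)
$\left(b{\left(-5,-6 \right)} + w{\left(-4 \right)}\right) \left(-72\right) = \left(2 + 0\right) \left(-72\right) = 2 \left(-72\right) = -144$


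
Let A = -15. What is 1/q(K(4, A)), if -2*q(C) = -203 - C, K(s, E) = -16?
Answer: 2/187 ≈ 0.010695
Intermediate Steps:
q(C) = 203/2 + C/2 (q(C) = -(-203 - C)/2 = 203/2 + C/2)
1/q(K(4, A)) = 1/(203/2 + (½)*(-16)) = 1/(203/2 - 8) = 1/(187/2) = 2/187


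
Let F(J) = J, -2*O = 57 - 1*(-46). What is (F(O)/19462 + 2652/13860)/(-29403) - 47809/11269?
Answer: -63197719767625231/14896233486828540 ≈ -4.2425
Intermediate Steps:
O = -103/2 (O = -(57 - 1*(-46))/2 = -(57 + 46)/2 = -1/2*103 = -103/2 ≈ -51.500)
(F(O)/19462 + 2652/13860)/(-29403) - 47809/11269 = (-103/2/19462 + 2652/13860)/(-29403) - 47809/11269 = (-103/2*1/19462 + 2652*(1/13860))*(-1/29403) - 47809*1/11269 = (-103/38924 + 221/1155)*(-1/29403) - 47809/11269 = (8483239/44957220)*(-1/29403) - 47809/11269 = -8483239/1321877139660 - 47809/11269 = -63197719767625231/14896233486828540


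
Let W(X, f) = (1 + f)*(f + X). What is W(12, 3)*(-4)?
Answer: -240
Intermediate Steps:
W(X, f) = (1 + f)*(X + f)
W(12, 3)*(-4) = (12 + 3 + 3² + 12*3)*(-4) = (12 + 3 + 9 + 36)*(-4) = 60*(-4) = -240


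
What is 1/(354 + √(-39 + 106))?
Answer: 354/125249 - √67/125249 ≈ 0.0027610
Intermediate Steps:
1/(354 + √(-39 + 106)) = 1/(354 + √67)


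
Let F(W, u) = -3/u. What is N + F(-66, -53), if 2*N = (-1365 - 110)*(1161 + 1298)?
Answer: -192232319/106 ≈ -1.8135e+6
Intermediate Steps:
N = -3627025/2 (N = ((-1365 - 110)*(1161 + 1298))/2 = (-1475*2459)/2 = (1/2)*(-3627025) = -3627025/2 ≈ -1.8135e+6)
N + F(-66, -53) = -3627025/2 - 3/(-53) = -3627025/2 - 3*(-1/53) = -3627025/2 + 3/53 = -192232319/106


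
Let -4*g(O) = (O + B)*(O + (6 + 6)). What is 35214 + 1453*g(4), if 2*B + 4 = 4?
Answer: 11966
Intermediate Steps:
B = 0 (B = -2 + (1/2)*4 = -2 + 2 = 0)
g(O) = -O*(12 + O)/4 (g(O) = -(O + 0)*(O + (6 + 6))/4 = -O*(O + 12)/4 = -O*(12 + O)/4)
35214 + 1453*g(4) = 35214 + 1453*((1/4)*4*(-12 - 1*4)) = 35214 + 1453*((1/4)*4*(-12 - 4)) = 35214 + 1453*((1/4)*4*(-16)) = 35214 + 1453*(-16) = 35214 - 23248 = 11966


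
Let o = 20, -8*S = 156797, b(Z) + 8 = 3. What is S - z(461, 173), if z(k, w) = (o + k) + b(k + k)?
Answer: -160605/8 ≈ -20076.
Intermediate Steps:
b(Z) = -5 (b(Z) = -8 + 3 = -5)
S = -156797/8 (S = -1/8*156797 = -156797/8 ≈ -19600.)
z(k, w) = 15 + k (z(k, w) = (20 + k) - 5 = 15 + k)
S - z(461, 173) = -156797/8 - (15 + 461) = -156797/8 - 1*476 = -156797/8 - 476 = -160605/8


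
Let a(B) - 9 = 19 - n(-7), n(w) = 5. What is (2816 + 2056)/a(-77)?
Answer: 4872/23 ≈ 211.83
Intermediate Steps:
a(B) = 23 (a(B) = 9 + (19 - 1*5) = 9 + (19 - 5) = 9 + 14 = 23)
(2816 + 2056)/a(-77) = (2816 + 2056)/23 = 4872*(1/23) = 4872/23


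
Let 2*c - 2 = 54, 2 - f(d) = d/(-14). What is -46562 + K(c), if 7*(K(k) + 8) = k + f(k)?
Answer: -325958/7 ≈ -46565.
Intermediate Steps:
f(d) = 2 + d/14 (f(d) = 2 - d/(-14) = 2 - d*(-1)/14 = 2 - (-1)*d/14 = 2 + d/14)
c = 28 (c = 1 + (½)*54 = 1 + 27 = 28)
K(k) = -54/7 + 15*k/98 (K(k) = -8 + (k + (2 + k/14))/7 = -8 + (2 + 15*k/14)/7 = -8 + (2/7 + 15*k/98) = -54/7 + 15*k/98)
-46562 + K(c) = -46562 + (-54/7 + (15/98)*28) = -46562 + (-54/7 + 30/7) = -46562 - 24/7 = -325958/7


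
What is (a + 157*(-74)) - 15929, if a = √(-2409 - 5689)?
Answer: -27547 + I*√8098 ≈ -27547.0 + 89.989*I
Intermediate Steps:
a = I*√8098 (a = √(-8098) = I*√8098 ≈ 89.989*I)
(a + 157*(-74)) - 15929 = (I*√8098 + 157*(-74)) - 15929 = (I*√8098 - 11618) - 15929 = (-11618 + I*√8098) - 15929 = -27547 + I*√8098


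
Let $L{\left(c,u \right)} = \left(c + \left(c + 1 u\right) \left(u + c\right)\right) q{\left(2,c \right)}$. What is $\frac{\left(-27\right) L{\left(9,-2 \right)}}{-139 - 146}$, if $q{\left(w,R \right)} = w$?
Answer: $\frac{1044}{95} \approx 10.989$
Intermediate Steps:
$L{\left(c,u \right)} = 2 c + 2 \left(c + u\right)^{2}$ ($L{\left(c,u \right)} = \left(c + \left(c + 1 u\right) \left(u + c\right)\right) 2 = \left(c + \left(c + u\right) \left(c + u\right)\right) 2 = \left(c + \left(c + u\right)^{2}\right) 2 = 2 c + 2 \left(c + u\right)^{2}$)
$\frac{\left(-27\right) L{\left(9,-2 \right)}}{-139 - 146} = \frac{\left(-27\right) \left(2 \cdot 9 + 2 \left(9 - 2\right)^{2}\right)}{-139 - 146} = \frac{\left(-27\right) \left(18 + 2 \cdot 7^{2}\right)}{-285} = - 27 \left(18 + 2 \cdot 49\right) \left(- \frac{1}{285}\right) = - 27 \left(18 + 98\right) \left(- \frac{1}{285}\right) = \left(-27\right) 116 \left(- \frac{1}{285}\right) = \left(-3132\right) \left(- \frac{1}{285}\right) = \frac{1044}{95}$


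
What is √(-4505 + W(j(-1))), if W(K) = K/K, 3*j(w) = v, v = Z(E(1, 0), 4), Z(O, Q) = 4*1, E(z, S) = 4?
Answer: 2*I*√1126 ≈ 67.112*I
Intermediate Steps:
Z(O, Q) = 4
v = 4
j(w) = 4/3 (j(w) = (⅓)*4 = 4/3)
W(K) = 1
√(-4505 + W(j(-1))) = √(-4505 + 1) = √(-4504) = 2*I*√1126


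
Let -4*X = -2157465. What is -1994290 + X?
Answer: -5819695/4 ≈ -1.4549e+6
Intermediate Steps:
X = 2157465/4 (X = -1/4*(-2157465) = 2157465/4 ≈ 5.3937e+5)
-1994290 + X = -1994290 + 2157465/4 = -5819695/4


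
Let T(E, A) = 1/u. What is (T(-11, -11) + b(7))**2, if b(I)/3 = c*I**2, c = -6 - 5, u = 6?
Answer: 94109401/36 ≈ 2.6142e+6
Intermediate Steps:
c = -11
T(E, A) = 1/6
b(I) = -33*I**2 (b(I) = 3*(-11*I**2) = -33*I**2)
(T(-11, -11) + b(7))**2 = (1/6 - 33*7**2)**2 = (1/6 - 33*49)**2 = (1/6 - 1617)**2 = (-9701/6)**2 = 94109401/36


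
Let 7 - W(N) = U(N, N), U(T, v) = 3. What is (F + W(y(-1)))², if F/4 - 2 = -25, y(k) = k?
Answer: 7744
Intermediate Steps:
W(N) = 4 (W(N) = 7 - 1*3 = 7 - 3 = 4)
F = -92 (F = 8 + 4*(-25) = 8 - 100 = -92)
(F + W(y(-1)))² = (-92 + 4)² = (-88)² = 7744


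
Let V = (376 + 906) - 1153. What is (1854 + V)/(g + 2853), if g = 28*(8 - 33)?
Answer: 1983/2153 ≈ 0.92104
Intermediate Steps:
g = -700 (g = 28*(-25) = -700)
V = 129 (V = 1282 - 1153 = 129)
(1854 + V)/(g + 2853) = (1854 + 129)/(-700 + 2853) = 1983/2153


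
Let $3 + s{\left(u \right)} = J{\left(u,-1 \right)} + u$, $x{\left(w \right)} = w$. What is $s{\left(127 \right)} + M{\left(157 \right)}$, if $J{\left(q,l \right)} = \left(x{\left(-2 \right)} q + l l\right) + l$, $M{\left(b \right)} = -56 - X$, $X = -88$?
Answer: $-98$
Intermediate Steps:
$M{\left(b \right)} = 32$ ($M{\left(b \right)} = -56 - -88 = -56 + 88 = 32$)
$J{\left(q,l \right)} = l + l^{2} - 2 q$ ($J{\left(q,l \right)} = \left(- 2 q + l l\right) + l = \left(- 2 q + l^{2}\right) + l = \left(l^{2} - 2 q\right) + l = l + l^{2} - 2 q$)
$s{\left(u \right)} = -3 - u$ ($s{\left(u \right)} = -3 + \left(\left(-1 + \left(-1\right)^{2} - 2 u\right) + u\right) = -3 + \left(\left(-1 + 1 - 2 u\right) + u\right) = -3 + \left(- 2 u + u\right) = -3 - u$)
$s{\left(127 \right)} + M{\left(157 \right)} = \left(-3 - 127\right) + 32 = -130 + 32 = -98$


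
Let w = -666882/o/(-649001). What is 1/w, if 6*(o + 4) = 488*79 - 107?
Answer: 923528423/148196 ≈ 6231.8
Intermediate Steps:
o = 12807/2 (o = -4 + (488*79 - 107)/6 = -4 + (38552 - 107)/6 = -4 + (1/6)*38445 = -4 + 12815/2 = 12807/2 ≈ 6403.5)
w = 148196/923528423 (w = -666882/12807/2/(-649001) = -666882*2/12807*(-1/649001) = -148196/1423*(-1/649001) = 148196/923528423 ≈ 0.00016047)
1/w = 1/(148196/923528423) = 923528423/148196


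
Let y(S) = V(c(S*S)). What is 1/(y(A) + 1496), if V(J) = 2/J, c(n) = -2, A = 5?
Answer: 1/1495 ≈ 0.00066890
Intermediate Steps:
y(S) = -1 (y(S) = 2/(-2) = 2*(-½) = -1)
1/(y(A) + 1496) = 1/(-1 + 1496) = 1/1495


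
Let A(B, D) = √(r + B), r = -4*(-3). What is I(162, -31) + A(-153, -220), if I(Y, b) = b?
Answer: -31 + I*√141 ≈ -31.0 + 11.874*I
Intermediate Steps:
r = 12
A(B, D) = √(12 + B)
I(162, -31) + A(-153, -220) = -31 + √(12 - 153) = -31 + √(-141) = -31 + I*√141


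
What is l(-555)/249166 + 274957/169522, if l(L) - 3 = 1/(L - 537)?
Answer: 37406702572927/23062558783992 ≈ 1.6220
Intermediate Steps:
l(L) = 3 + 1/(-537 + L) (l(L) = 3 + 1/(L - 537) = 3 + 1/(-537 + L))
l(-555)/249166 + 274957/169522 = ((-1610 + 3*(-555))/(-537 - 555))/249166 + 274957/169522 = ((-1610 - 1665)/(-1092))*(1/249166) + 274957*(1/169522) = -1/1092*(-3275)*(1/249166) + 274957/169522 = (3275/1092)*(1/249166) + 274957/169522 = 3275/272089272 + 274957/169522 = 37406702572927/23062558783992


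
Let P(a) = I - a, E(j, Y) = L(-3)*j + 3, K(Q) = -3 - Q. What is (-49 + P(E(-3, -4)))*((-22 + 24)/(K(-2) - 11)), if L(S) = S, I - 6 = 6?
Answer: 49/6 ≈ 8.1667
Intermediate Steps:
I = 12 (I = 6 + 6 = 12)
E(j, Y) = 3 - 3*j (E(j, Y) = -3*j + 3 = 3 - 3*j)
P(a) = 12 - a
(-49 + P(E(-3, -4)))*((-22 + 24)/(K(-2) - 11)) = (-49 + (12 - (3 - 3*(-3))))*((-22 + 24)/((-3 - 1*(-2)) - 11)) = (-49 + (12 - (3 + 9)))*(2/((-3 + 2) - 11)) = (-49 + (12 - 1*12))*(2/(-1 - 11)) = (-49 + (12 - 12))*(2/(-12)) = (-49 + 0)*(2*(-1/12)) = -49*(-1/6) = 49/6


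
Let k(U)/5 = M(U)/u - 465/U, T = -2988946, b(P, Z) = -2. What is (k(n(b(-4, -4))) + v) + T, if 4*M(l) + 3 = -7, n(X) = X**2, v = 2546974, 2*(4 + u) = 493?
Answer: -171710681/388 ≈ -4.4255e+5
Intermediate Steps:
u = 485/2 (u = -4 + (1/2)*493 = -4 + 493/2 = 485/2 ≈ 242.50)
M(l) = -5/2 (M(l) = -3/4 + (1/4)*(-7) = -3/4 - 7/4 = -5/2)
k(U) = -5/97 - 2325/U (k(U) = 5*(-5/(2*485/2) - 465/U) = 5*(-5/2*2/485 - 465/U) = 5*(-1/97 - 465/U) = -5/97 - 2325/U)
(k(n(b(-4, -4))) + v) + T = ((-5/97 - 2325/((-2)**2)) + 2546974) - 2988946 = ((-5/97 - 2325/4) + 2546974) - 2988946 = (-225545/388 + 2546974) - 2988946 = 988000367/388 - 2988946 = -171710681/388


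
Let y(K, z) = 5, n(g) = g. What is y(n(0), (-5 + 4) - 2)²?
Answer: 25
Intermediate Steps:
y(n(0), (-5 + 4) - 2)² = 5² = 25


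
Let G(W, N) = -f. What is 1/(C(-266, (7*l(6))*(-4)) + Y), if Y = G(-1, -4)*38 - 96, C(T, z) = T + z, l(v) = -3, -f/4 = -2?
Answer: -1/582 ≈ -0.0017182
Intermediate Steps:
f = 8 (f = -4*(-2) = 8)
G(W, N) = -8 (G(W, N) = -1*8 = -8)
Y = -400 (Y = -8*38 - 96 = -304 - 96 = -400)
1/(C(-266, (7*l(6))*(-4)) + Y) = 1/((-266 + (7*(-3))*(-4)) - 400) = 1/((-266 - 21*(-4)) - 400) = 1/((-266 + 84) - 400) = 1/(-182 - 400) = 1/(-582) = -1/582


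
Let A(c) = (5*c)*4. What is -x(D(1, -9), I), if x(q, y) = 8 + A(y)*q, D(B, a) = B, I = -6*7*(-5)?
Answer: -4208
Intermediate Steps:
I = 210 (I = -42*(-5) = 210)
A(c) = 20*c
x(q, y) = 8 + 20*q*y (x(q, y) = 8 + (20*y)*q = 8 + 20*q*y)
-x(D(1, -9), I) = -(8 + 20*1*210) = -(8 + 4200) = -1*4208 = -4208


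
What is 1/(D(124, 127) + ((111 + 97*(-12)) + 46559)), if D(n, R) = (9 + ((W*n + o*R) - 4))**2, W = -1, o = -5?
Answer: 1/614022 ≈ 1.6286e-6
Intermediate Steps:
D(n, R) = (5 - n - 5*R)**2 (D(n, R) = (9 + ((-n - 5*R) - 4))**2 = (9 + (-4 - n - 5*R))**2 = (5 - n - 5*R)**2)
1/(D(124, 127) + ((111 + 97*(-12)) + 46559)) = 1/((5 - 1*124 - 5*127)**2 + ((111 + 97*(-12)) + 46559)) = 1/((5 - 124 - 635)**2 + ((111 - 1164) + 46559)) = 1/((-754)**2 + (-1053 + 46559)) = 1/(568516 + 45506) = 1/614022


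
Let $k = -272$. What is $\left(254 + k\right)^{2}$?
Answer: $324$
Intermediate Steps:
$\left(254 + k\right)^{2} = \left(254 - 272\right)^{2} = \left(-18\right)^{2} = 324$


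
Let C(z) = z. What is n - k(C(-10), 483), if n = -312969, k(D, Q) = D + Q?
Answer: -313442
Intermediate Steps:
n - k(C(-10), 483) = -312969 - (-10 + 483) = -312969 - 1*473 = -312969 - 473 = -313442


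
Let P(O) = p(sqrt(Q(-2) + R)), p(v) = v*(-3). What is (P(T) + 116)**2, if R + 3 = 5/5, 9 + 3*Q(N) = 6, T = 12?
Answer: 13429 - 696*I*sqrt(3) ≈ 13429.0 - 1205.5*I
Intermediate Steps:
Q(N) = -1 (Q(N) = -3 + (1/3)*6 = -3 + 2 = -1)
R = -2 (R = -3 + 5/5 = -3 + 5*(1/5) = -3 + 1 = -2)
p(v) = -3*v
P(O) = -3*I*sqrt(3) (P(O) = -3*sqrt(-1 - 2) = -3*I*sqrt(3))
(P(T) + 116)**2 = (-3*I*sqrt(3) + 116)**2 = (116 - 3*I*sqrt(3))**2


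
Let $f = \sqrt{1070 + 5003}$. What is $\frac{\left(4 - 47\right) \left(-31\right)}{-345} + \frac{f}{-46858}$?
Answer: $- \frac{1333}{345} - \frac{\sqrt{6073}}{46858} \approx -3.8654$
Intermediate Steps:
$f = \sqrt{6073} \approx 77.929$
$\frac{\left(4 - 47\right) \left(-31\right)}{-345} + \frac{f}{-46858} = \frac{\left(4 - 47\right) \left(-31\right)}{-345} + \frac{\sqrt{6073}}{-46858} = \left(-43\right) \left(-31\right) \left(- \frac{1}{345}\right) + \sqrt{6073} \left(- \frac{1}{46858}\right) = 1333 \left(- \frac{1}{345}\right) - \frac{\sqrt{6073}}{46858} = - \frac{1333}{345} - \frac{\sqrt{6073}}{46858}$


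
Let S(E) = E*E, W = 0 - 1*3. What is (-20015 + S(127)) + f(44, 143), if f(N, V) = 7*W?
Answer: -3907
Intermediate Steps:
W = -3 (W = 0 - 3 = -3)
S(E) = E**2
f(N, V) = -21 (f(N, V) = 7*(-3) = -21)
(-20015 + S(127)) + f(44, 143) = (-20015 + 127**2) - 21 = (-20015 + 16129) - 21 = -3886 - 21 = -3907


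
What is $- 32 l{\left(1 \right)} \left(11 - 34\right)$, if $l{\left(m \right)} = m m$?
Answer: $736$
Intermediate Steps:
$l{\left(m \right)} = m^{2}$
$- 32 l{\left(1 \right)} \left(11 - 34\right) = - 32 \cdot 1^{2} \left(11 - 34\right) = \left(-32\right) 1 \left(11 - 34\right) = \left(-32\right) \left(-23\right) = 736$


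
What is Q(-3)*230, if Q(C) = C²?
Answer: 2070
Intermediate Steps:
Q(-3)*230 = (-3)²*230 = 9*230 = 2070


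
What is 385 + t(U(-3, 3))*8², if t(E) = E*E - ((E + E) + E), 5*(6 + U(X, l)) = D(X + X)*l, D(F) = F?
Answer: 203161/25 ≈ 8126.4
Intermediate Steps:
U(X, l) = -6 + 2*X*l/5 (U(X, l) = -6 + ((X + X)*l)/5 = -6 + ((2*X)*l)/5 = -6 + (2*X*l)/5 = -6 + 2*X*l/5)
t(E) = E² - 3*E (t(E) = E² - (2*E + E) = E² - 3*E)
385 + t(U(-3, 3))*8² = 385 + ((-6 + (⅖)*(-3)*3)*(-3 + (-6 + (⅖)*(-3)*3)))*8² = 385 + ((-6 - 18/5)*(-3 + (-6 - 18/5)))*64 = 385 - 48*(-3 - 48/5)/5*64 = 385 - 48/5*(-63/5)*64 = 385 + (3024/25)*64 = 385 + 193536/25 = 203161/25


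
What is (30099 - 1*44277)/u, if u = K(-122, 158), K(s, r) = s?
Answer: 7089/61 ≈ 116.21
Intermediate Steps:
u = -122
(30099 - 1*44277)/u = (30099 - 1*44277)/(-122) = (30099 - 44277)*(-1/122) = -14178*(-1/122) = 7089/61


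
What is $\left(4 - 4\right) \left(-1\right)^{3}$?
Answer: $0$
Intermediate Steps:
$\left(4 - 4\right) \left(-1\right)^{3} = 0 \left(-1\right) = 0$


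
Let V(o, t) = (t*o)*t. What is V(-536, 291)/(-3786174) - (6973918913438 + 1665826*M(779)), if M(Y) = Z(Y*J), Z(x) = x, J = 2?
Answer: -1467460941164867066/210343 ≈ -6.9765e+12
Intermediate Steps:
M(Y) = 2*Y (M(Y) = Y*2 = 2*Y)
V(o, t) = o*t**2 (V(o, t) = (o*t)*t = o*t**2)
V(-536, 291)/(-3786174) - (6973918913438 + 1665826*M(779)) = -536*291**2/(-3786174) - 1665826/(1/(2*779 + 4186463)) = -536*84681*(-1/3786174) - 1665826/(1/(1558 + 4186463)) = -45389016*(-1/3786174) - 1665826/(1/4188021) = 2521612/210343 - 1665826/1/4188021 = 2521612/210343 - 1665826*4188021 = 2521612/210343 - 6976514270346 = -1467460941164867066/210343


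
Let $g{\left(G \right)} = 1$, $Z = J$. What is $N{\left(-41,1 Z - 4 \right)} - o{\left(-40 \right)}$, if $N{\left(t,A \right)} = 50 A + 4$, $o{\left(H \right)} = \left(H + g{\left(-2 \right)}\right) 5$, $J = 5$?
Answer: $249$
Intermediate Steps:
$Z = 5$
$o{\left(H \right)} = 5 + 5 H$ ($o{\left(H \right)} = \left(H + 1\right) 5 = \left(1 + H\right) 5 = 5 + 5 H$)
$N{\left(t,A \right)} = 4 + 50 A$
$N{\left(-41,1 Z - 4 \right)} - o{\left(-40 \right)} = \left(4 + 50 \left(1 \cdot 5 - 4\right)\right) - \left(5 + 5 \left(-40\right)\right) = \left(4 + 50 \left(5 - 4\right)\right) - \left(5 - 200\right) = \left(4 + 50 \cdot 1\right) - -195 = \left(4 + 50\right) + 195 = 54 + 195 = 249$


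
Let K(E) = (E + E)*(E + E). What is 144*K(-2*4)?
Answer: 36864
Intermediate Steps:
K(E) = 4*E**2 (K(E) = (2*E)*(2*E) = 4*E**2)
144*K(-2*4) = 144*(4*(-2*4)**2) = 144*(4*(-8)**2) = 144*(4*64) = 144*256 = 36864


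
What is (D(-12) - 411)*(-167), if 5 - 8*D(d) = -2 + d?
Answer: 545923/8 ≈ 68240.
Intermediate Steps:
D(d) = 7/8 - d/8 (D(d) = 5/8 - (-2 + d)/8 = 5/8 + (¼ - d/8) = 7/8 - d/8)
(D(-12) - 411)*(-167) = ((7/8 - ⅛*(-12)) - 411)*(-167) = ((7/8 + 3/2) - 411)*(-167) = (19/8 - 411)*(-167) = -3269/8*(-167) = 545923/8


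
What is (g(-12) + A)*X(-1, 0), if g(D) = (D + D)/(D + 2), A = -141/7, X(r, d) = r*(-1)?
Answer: -621/35 ≈ -17.743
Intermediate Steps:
X(r, d) = -r
A = -141/7 (A = -141*⅐ = -141/7 ≈ -20.143)
g(D) = 2*D/(2 + D) (g(D) = (2*D)/(2 + D) = 2*D/(2 + D))
(g(-12) + A)*X(-1, 0) = (2*(-12)/(2 - 12) - 141/7)*(-1*(-1)) = (2*(-12)/(-10) - 141/7)*1 = (2*(-12)*(-⅒) - 141/7)*1 = (12/5 - 141/7)*1 = -621/35*1 = -621/35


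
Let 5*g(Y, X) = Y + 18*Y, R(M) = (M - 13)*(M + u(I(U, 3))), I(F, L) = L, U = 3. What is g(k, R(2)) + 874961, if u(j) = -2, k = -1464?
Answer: 4346989/5 ≈ 8.6940e+5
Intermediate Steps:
R(M) = (-13 + M)*(-2 + M) (R(M) = (M - 13)*(M - 2) = (-13 + M)*(-2 + M))
g(Y, X) = 19*Y/5 (g(Y, X) = (Y + 18*Y)/5 = (19*Y)/5 = 19*Y/5)
g(k, R(2)) + 874961 = (19/5)*(-1464) + 874961 = -27816/5 + 874961 = 4346989/5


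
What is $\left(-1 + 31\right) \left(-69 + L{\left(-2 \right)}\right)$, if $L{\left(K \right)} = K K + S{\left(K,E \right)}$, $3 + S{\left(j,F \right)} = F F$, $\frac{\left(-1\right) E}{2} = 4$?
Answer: $-120$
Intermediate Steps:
$E = -8$ ($E = \left(-2\right) 4 = -8$)
$S{\left(j,F \right)} = -3 + F^{2}$ ($S{\left(j,F \right)} = -3 + F F = -3 + F^{2}$)
$L{\left(K \right)} = 61 + K^{2}$ ($L{\left(K \right)} = K K - \left(3 - \left(-8\right)^{2}\right) = K^{2} + \left(-3 + 64\right) = K^{2} + 61 = 61 + K^{2}$)
$\left(-1 + 31\right) \left(-69 + L{\left(-2 \right)}\right) = \left(-1 + 31\right) \left(-69 + \left(61 + \left(-2\right)^{2}\right)\right) = 30 \left(-69 + \left(61 + 4\right)\right) = 30 \left(-69 + 65\right) = 30 \left(-4\right) = -120$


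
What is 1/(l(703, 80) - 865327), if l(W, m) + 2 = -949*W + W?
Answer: -1/1531773 ≈ -6.5284e-7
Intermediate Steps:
l(W, m) = -2 - 948*W (l(W, m) = -2 + (-949*W + W) = -2 - 948*W)
1/(l(703, 80) - 865327) = 1/((-2 - 948*703) - 865327) = 1/((-2 - 666444) - 865327) = 1/(-666446 - 865327) = 1/(-1531773) = -1/1531773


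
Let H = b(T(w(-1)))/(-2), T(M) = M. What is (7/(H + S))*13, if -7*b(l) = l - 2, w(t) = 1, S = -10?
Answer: -1274/141 ≈ -9.0355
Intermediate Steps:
b(l) = 2/7 - l/7 (b(l) = -(l - 2)/7 = -(-2 + l)/7 = 2/7 - l/7)
H = -1/14 (H = (2/7 - ⅐*1)/(-2) = (2/7 - ⅐)*(-½) = (⅐)*(-½) = -1/14 ≈ -0.071429)
(7/(H + S))*13 = (7/(-1/14 - 10))*13 = (7/(-141/14))*13 = -14/141*7*13 = -98/141*13 = -1274/141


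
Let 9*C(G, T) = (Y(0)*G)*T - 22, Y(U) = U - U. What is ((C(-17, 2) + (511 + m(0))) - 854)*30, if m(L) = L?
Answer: -31090/3 ≈ -10363.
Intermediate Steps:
Y(U) = 0
C(G, T) = -22/9 (C(G, T) = ((0*G)*T - 22)/9 = (0*T - 22)/9 = (0 - 22)/9 = (⅑)*(-22) = -22/9)
((C(-17, 2) + (511 + m(0))) - 854)*30 = ((-22/9 + (511 + 0)) - 854)*30 = ((-22/9 + 511) - 854)*30 = (4577/9 - 854)*30 = -3109/9*30 = -31090/3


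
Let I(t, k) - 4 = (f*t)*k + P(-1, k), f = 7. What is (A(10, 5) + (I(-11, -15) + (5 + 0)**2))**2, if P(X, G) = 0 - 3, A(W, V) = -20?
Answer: 1347921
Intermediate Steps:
P(X, G) = -3
I(t, k) = 1 + 7*k*t (I(t, k) = 4 + ((7*t)*k - 3) = 4 + (7*k*t - 3) = 4 + (-3 + 7*k*t) = 1 + 7*k*t)
(A(10, 5) + (I(-11, -15) + (5 + 0)**2))**2 = (-20 + ((1 + 7*(-15)*(-11)) + (5 + 0)**2))**2 = (-20 + ((1 + 1155) + 5**2))**2 = (-20 + (1156 + 25))**2 = (-20 + 1181)**2 = 1161**2 = 1347921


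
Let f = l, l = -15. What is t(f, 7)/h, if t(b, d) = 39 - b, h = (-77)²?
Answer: 54/5929 ≈ 0.0091078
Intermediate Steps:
f = -15
h = 5929
t(f, 7)/h = (39 - 1*(-15))/5929 = (39 + 15)*(1/5929) = 54*(1/5929) = 54/5929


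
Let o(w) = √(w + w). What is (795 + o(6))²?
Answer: 632037 + 3180*√3 ≈ 6.3755e+5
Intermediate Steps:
o(w) = √2*√w (o(w) = √(2*w) = √2*√w)
(795 + o(6))² = (795 + √2*√6)² = (795 + 2*√3)²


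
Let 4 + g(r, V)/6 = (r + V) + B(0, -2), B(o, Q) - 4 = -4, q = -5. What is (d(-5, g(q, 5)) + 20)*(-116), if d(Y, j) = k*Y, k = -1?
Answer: -2900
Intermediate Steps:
B(o, Q) = 0 (B(o, Q) = 4 - 4 = 0)
g(r, V) = -24 + 6*V + 6*r (g(r, V) = -24 + 6*((r + V) + 0) = -24 + 6*((V + r) + 0) = -24 + 6*(V + r) = -24 + (6*V + 6*r) = -24 + 6*V + 6*r)
d(Y, j) = -Y
(d(-5, g(q, 5)) + 20)*(-116) = (-1*(-5) + 20)*(-116) = (5 + 20)*(-116) = 25*(-116) = -2900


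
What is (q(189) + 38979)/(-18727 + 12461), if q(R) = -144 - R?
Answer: -19323/3133 ≈ -6.1676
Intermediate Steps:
(q(189) + 38979)/(-18727 + 12461) = ((-144 - 1*189) + 38979)/(-18727 + 12461) = ((-144 - 189) + 38979)/(-6266) = (-333 + 38979)*(-1/6266) = 38646*(-1/6266) = -19323/3133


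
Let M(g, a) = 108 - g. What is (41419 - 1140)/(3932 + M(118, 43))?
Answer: 40279/3922 ≈ 10.270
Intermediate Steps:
(41419 - 1140)/(3932 + M(118, 43)) = (41419 - 1140)/(3932 + (108 - 1*118)) = 40279/(3932 + (108 - 118)) = 40279/(3932 - 10) = 40279/3922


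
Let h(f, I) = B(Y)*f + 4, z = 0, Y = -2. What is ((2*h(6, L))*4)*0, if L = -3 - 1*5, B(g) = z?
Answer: 0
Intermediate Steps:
B(g) = 0
L = -8 (L = -3 - 5 = -8)
h(f, I) = 4 (h(f, I) = 0*f + 4 = 0 + 4 = 4)
((2*h(6, L))*4)*0 = ((2*4)*4)*0 = (8*4)*0 = 32*0 = 0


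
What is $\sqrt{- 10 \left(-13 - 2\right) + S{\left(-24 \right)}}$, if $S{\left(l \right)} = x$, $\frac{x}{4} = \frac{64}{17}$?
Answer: $\frac{\sqrt{47702}}{17} \approx 12.848$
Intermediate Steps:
$x = \frac{256}{17}$ ($x = 4 \cdot \frac{64}{17} = \frac{256}{17} \approx 15.059$)
$S{\left(l \right)} = \frac{256}{17}$
$\sqrt{- 10 \left(-13 - 2\right) + S{\left(-24 \right)}} = \sqrt{- 10 \left(-13 - 2\right) + \frac{256}{17}} = \sqrt{\left(-10\right) \left(-15\right) + \frac{256}{17}} = \sqrt{150 + \frac{256}{17}} = \sqrt{\frac{2806}{17}} = \frac{\sqrt{47702}}{17}$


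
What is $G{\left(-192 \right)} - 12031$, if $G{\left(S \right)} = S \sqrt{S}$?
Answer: $-12031 - 1536 i \sqrt{3} \approx -12031.0 - 2660.4 i$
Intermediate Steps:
$G{\left(S \right)} = S^{\frac{3}{2}}$
$G{\left(-192 \right)} - 12031 = \left(-192\right)^{\frac{3}{2}} - 12031 = - 1536 i \sqrt{3} - 12031 = -12031 - 1536 i \sqrt{3}$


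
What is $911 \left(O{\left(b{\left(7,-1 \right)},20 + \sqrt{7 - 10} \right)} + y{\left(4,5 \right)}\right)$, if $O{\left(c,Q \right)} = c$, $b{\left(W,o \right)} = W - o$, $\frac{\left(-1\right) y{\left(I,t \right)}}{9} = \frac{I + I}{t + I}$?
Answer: $0$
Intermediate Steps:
$y{\left(I,t \right)} = - \frac{18 I}{I + t}$ ($y{\left(I,t \right)} = - 9 \frac{I + I}{t + I} = - 9 \frac{2 I}{I + t} = - \frac{18 I}{I + t}$)
$911 \left(O{\left(b{\left(7,-1 \right)},20 + \sqrt{7 - 10} \right)} + y{\left(4,5 \right)}\right) = 911 \left(\left(7 - -1\right) - \frac{72}{4 + 5}\right) = 911 \left(\left(7 + 1\right) - \frac{72}{9}\right) = 911 \left(8 - 72 \cdot \frac{1}{9}\right) = 911 \left(8 - 8\right) = 911 \cdot 0 = 0$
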